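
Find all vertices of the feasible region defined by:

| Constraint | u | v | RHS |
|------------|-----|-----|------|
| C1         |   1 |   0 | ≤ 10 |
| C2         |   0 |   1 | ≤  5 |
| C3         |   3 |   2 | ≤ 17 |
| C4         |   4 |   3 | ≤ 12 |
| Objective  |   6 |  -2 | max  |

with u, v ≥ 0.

(0, 0), (3, 0), (0, 4)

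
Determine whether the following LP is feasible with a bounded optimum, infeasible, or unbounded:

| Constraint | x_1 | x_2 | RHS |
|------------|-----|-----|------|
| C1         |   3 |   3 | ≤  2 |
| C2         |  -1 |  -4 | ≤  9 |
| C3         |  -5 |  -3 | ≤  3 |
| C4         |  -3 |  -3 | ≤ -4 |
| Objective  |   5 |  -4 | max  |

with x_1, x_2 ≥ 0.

Infeasible (no feasible solution exists)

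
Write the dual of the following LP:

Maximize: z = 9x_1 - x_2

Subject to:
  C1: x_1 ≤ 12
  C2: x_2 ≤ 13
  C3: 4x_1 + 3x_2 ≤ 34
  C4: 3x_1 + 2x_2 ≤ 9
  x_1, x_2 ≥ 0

Primal max cᵀx s.t. Ax ≤ b, x ≥ 0  →  Dual min bᵀy s.t. Aᵀy ≥ c, y ≥ 0.

Minimize: z = 12y1 + 13y2 + 34y3 + 9y4

Subject to:
  y1 + 4y3 + 3y4 ≥ 9
  y2 + 3y3 + 2y4 ≥ -1
  y1, y2, y3, y4 ≥ 0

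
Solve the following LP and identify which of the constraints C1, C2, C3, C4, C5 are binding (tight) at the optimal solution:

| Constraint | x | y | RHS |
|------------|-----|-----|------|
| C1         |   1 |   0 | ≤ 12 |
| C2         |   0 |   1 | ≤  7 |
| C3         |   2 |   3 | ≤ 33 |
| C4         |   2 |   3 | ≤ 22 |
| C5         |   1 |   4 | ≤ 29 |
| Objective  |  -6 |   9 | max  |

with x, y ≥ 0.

At x = 0, y = 7, compute slack b - a·x for each constraint:
  C1: 12 − 0 = 12  (slack)
  C2: 7 − 7 = 0  (binding)
  C3: 33 − 21 = 12  (slack)
  C4: 22 − 21 = 1  (slack)
  C5: 29 − 28 = 1  (slack)

Optimal: x = 0, y = 7
Binding: C2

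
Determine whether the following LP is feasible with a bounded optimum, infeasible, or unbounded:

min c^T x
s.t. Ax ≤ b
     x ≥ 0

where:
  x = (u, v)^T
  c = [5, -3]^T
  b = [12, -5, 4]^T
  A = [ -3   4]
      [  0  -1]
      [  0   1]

Infeasible (no feasible solution exists)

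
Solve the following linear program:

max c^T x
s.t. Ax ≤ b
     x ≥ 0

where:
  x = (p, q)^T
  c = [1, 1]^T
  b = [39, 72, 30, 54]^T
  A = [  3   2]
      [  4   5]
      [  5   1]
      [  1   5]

Evaluate the objective at each vertex of the feasible region:
  z(0, 0) = 0
  z(6, 0) = 6
  z(4, 10) = 14  ←
  z(0, 10.8) = 10.8
The maximum is at p = 4, q = 10.

p = 4, q = 10, z = 14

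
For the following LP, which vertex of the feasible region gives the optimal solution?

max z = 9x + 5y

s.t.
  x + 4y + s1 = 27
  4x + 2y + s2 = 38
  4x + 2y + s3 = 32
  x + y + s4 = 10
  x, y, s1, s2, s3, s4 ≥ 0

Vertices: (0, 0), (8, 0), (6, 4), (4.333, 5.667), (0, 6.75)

Evaluate the objective at each vertex of the feasible region:
  z(0, 0) = 0
  z(8, 0) = 72
  z(6, 4) = 74  ←
  z(4.333, 5.667) = 67.33
  z(0, 6.75) = 33.75
The maximum is at x = 6, y = 4.

(6, 4)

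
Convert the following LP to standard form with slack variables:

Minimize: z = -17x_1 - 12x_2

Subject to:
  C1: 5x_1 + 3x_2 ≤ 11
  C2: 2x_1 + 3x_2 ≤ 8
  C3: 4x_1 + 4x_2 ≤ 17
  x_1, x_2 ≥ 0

min z = -17x_1 - 12x_2

s.t.
  5x_1 + 3x_2 + s1 = 11
  2x_1 + 3x_2 + s2 = 8
  4x_1 + 4x_2 + s3 = 17
  x_1, x_2, s1, s2, s3 ≥ 0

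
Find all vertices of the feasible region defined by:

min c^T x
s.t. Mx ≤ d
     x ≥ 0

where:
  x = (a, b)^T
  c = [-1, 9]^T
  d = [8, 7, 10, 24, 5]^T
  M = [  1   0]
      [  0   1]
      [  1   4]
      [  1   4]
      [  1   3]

(0, 0), (5, 0), (0, 1.667)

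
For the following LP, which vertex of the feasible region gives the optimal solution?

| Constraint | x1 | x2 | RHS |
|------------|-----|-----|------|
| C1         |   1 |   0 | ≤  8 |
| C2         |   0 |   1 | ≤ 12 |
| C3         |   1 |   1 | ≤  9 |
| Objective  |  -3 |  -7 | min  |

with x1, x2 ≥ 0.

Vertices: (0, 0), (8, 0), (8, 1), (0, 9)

Evaluate the objective at each vertex of the feasible region:
  z(0, 0) = 0
  z(8, 0) = -24
  z(8, 1) = -31
  z(0, 9) = -63  ←
The minimum is at x1 = 0, x2 = 9.

(0, 9)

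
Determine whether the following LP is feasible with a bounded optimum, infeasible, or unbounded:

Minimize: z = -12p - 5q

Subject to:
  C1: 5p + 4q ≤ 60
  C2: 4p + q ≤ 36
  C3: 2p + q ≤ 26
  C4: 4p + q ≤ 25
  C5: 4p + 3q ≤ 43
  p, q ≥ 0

Feasible with a bounded optimal solution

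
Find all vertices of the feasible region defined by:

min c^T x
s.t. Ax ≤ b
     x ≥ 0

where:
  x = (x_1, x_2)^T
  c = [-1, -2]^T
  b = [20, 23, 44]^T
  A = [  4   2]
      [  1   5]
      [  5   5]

(0, 0), (5, 0), (3, 4), (0, 4.6)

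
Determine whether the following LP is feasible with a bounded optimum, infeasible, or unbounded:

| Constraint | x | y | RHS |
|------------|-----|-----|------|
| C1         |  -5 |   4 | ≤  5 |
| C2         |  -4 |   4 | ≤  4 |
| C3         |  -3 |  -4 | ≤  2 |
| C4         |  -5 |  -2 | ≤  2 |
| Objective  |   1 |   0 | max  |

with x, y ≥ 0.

Unbounded (objective can increase without bound)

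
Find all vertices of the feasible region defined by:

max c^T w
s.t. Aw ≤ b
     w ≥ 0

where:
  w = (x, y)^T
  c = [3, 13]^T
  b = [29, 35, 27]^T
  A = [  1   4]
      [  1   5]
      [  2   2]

(0, 0), (13.5, 0), (8.333, 5.167), (5, 6), (0, 7)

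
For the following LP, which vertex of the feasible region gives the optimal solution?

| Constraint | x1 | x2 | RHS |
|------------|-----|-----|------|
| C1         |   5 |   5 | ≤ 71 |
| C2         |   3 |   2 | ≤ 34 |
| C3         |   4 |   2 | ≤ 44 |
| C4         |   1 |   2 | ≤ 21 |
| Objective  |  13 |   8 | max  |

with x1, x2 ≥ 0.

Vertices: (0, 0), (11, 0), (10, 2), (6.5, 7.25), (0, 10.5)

Evaluate the objective at each vertex of the feasible region:
  z(0, 0) = 0
  z(11, 0) = 143
  z(10, 2) = 146  ←
  z(6.5, 7.25) = 142.5
  z(0, 10.5) = 84
The maximum is at x1 = 10, x2 = 2.

(10, 2)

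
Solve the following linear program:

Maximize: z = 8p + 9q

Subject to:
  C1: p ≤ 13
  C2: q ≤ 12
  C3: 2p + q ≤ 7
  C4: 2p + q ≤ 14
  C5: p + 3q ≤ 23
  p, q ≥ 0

Evaluate the objective at each vertex of the feasible region:
  z(0, 0) = 0
  z(3.5, 0) = 28
  z(0, 7) = 63  ←
The maximum is at p = 0, q = 7.

p = 0, q = 7, z = 63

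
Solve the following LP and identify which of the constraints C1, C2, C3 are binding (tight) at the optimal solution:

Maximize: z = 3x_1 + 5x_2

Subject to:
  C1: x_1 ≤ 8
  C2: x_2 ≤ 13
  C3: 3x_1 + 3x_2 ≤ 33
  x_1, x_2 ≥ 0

At x_1 = 0, x_2 = 11, compute slack b - a·x for each constraint:
  C1: 8 − 0 = 8  (slack)
  C2: 13 − 11 = 2  (slack)
  C3: 33 − 33 = 0  (binding)

Optimal: x_1 = 0, x_2 = 11
Binding: C3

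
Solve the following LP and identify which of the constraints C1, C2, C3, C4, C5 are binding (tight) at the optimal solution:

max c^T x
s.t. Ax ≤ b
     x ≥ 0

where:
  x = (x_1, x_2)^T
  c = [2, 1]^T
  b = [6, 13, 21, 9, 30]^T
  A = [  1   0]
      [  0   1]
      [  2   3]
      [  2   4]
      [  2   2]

At x_1 = 4.5, x_2 = 0, compute slack b - a·x for each constraint:
  C1: 6 − 4.5 = 1.5  (slack)
  C2: 13 − 0 = 13  (slack)
  C3: 21 − 9 = 12  (slack)
  C4: 9 − 9 = 0  (binding)
  C5: 30 − 9 = 21  (slack)

Optimal: x_1 = 4.5, x_2 = 0
Binding: C4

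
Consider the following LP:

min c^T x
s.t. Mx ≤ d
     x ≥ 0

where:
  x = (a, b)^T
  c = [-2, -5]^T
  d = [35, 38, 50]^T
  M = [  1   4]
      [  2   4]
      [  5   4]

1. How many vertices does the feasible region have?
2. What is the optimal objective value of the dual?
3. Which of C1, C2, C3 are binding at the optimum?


1. 5
2. -46
3. C1, C2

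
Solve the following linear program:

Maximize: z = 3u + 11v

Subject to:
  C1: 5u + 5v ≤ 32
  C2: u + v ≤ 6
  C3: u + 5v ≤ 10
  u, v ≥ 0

Evaluate the objective at each vertex of the feasible region:
  z(0, 0) = 0
  z(6, 0) = 18
  z(5, 1) = 26  ←
  z(0, 2) = 22
The maximum is at u = 5, v = 1.

u = 5, v = 1, z = 26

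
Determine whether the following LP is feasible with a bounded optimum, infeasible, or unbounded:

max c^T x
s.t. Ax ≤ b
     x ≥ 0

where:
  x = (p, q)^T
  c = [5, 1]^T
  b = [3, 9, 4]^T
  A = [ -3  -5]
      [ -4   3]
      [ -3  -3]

Unbounded (objective can increase without bound)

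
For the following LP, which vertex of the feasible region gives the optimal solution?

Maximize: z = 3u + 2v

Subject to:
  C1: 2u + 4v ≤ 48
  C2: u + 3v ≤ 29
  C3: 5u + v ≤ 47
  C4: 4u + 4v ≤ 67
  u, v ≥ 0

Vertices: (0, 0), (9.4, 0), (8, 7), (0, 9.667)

Evaluate the objective at each vertex of the feasible region:
  z(0, 0) = 0
  z(9.4, 0) = 28.2
  z(8, 7) = 38  ←
  z(0, 9.667) = 19.33
The maximum is at u = 8, v = 7.

(8, 7)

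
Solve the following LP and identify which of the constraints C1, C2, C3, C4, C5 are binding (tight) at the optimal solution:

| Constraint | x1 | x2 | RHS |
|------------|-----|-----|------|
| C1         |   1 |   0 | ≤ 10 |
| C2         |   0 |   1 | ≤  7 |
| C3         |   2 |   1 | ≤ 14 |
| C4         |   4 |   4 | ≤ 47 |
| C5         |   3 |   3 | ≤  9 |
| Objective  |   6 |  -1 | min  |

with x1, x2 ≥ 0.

At x1 = 0, x2 = 3, compute slack b - a·x for each constraint:
  C1: 10 − 0 = 10  (slack)
  C2: 7 − 3 = 4  (slack)
  C3: 14 − 3 = 11  (slack)
  C4: 47 − 12 = 35  (slack)
  C5: 9 − 9 = 0  (binding)

Optimal: x1 = 0, x2 = 3
Binding: C5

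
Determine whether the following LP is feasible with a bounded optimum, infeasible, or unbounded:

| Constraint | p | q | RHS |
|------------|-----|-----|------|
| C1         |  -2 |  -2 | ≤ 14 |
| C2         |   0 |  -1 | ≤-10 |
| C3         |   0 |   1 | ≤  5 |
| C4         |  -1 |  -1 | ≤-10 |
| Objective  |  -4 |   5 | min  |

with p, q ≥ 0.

Infeasible (no feasible solution exists)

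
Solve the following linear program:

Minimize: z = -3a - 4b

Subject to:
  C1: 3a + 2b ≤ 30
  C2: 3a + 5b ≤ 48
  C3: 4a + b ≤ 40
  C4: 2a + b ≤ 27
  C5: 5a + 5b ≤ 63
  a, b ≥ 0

Evaluate the objective at each vertex of the feasible region:
  z(0, 0) = 0
  z(10, 0) = -30
  z(6, 6) = -42  ←
  z(0, 9.6) = -38.4
The minimum is at a = 6, b = 6.

a = 6, b = 6, z = -42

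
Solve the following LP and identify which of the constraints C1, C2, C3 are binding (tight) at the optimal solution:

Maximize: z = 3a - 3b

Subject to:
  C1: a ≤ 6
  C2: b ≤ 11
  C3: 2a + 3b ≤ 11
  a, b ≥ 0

At a = 5.5, b = 0, compute slack b - a·x for each constraint:
  C1: 6 − 5.5 = 0.5  (slack)
  C2: 11 − 0 = 11  (slack)
  C3: 11 − 11 = 0  (binding)

Optimal: a = 5.5, b = 0
Binding: C3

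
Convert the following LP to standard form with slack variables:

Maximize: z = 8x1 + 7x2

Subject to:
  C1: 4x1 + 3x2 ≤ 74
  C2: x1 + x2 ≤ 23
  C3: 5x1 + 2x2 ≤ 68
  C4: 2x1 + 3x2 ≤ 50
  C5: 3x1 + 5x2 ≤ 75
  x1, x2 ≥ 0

max z = 8x1 + 7x2

s.t.
  4x1 + 3x2 + s1 = 74
  x1 + x2 + s2 = 23
  5x1 + 2x2 + s3 = 68
  2x1 + 3x2 + s4 = 50
  3x1 + 5x2 + s5 = 75
  x1, x2, s1, s2, s3, s4, s5 ≥ 0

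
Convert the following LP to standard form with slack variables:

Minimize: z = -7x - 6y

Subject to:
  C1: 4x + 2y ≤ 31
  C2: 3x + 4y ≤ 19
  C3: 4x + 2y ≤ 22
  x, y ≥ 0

min z = -7x - 6y

s.t.
  4x + 2y + s1 = 31
  3x + 4y + s2 = 19
  4x + 2y + s3 = 22
  x, y, s1, s2, s3 ≥ 0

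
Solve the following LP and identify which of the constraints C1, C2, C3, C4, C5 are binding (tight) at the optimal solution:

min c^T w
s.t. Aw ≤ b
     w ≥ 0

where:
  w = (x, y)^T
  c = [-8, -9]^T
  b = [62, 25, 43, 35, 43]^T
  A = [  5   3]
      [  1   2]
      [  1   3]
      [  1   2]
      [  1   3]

At x = 7, y = 9, compute slack b - a·x for each constraint:
  C1: 62 − 62 = 0  (binding)
  C2: 25 − 25 = 0  (binding)
  C3: 43 − 34 = 9  (slack)
  C4: 35 − 25 = 10  (slack)
  C5: 43 − 34 = 9  (slack)

Optimal: x = 7, y = 9
Binding: C1, C2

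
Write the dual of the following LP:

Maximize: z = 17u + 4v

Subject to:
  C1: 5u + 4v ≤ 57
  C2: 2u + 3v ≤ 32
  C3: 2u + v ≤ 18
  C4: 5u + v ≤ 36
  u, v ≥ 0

Primal max cᵀx s.t. Ax ≤ b, x ≥ 0  →  Dual min bᵀy s.t. Aᵀy ≥ c, y ≥ 0.

Minimize: z = 57y1 + 32y2 + 18y3 + 36y4

Subject to:
  5y1 + 2y2 + 2y3 + 5y4 ≥ 17
  4y1 + 3y2 + y3 + y4 ≥ 4
  y1, y2, y3, y4 ≥ 0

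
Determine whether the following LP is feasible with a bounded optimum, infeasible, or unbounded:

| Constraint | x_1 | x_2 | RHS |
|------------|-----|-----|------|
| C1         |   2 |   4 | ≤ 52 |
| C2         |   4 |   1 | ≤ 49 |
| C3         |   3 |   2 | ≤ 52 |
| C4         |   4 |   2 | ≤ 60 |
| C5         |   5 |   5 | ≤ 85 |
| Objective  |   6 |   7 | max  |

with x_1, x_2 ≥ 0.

Feasible with a bounded optimal solution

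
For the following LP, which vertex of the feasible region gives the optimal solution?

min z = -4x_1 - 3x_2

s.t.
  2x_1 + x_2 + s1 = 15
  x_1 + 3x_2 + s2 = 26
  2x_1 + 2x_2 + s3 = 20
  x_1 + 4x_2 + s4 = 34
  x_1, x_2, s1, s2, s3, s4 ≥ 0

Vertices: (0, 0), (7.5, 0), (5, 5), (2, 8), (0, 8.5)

Evaluate the objective at each vertex of the feasible region:
  z(0, 0) = 0
  z(7.5, 0) = -30
  z(5, 5) = -35  ←
  z(2, 8) = -32
  z(0, 8.5) = -25.5
The minimum is at x_1 = 5, x_2 = 5.

(5, 5)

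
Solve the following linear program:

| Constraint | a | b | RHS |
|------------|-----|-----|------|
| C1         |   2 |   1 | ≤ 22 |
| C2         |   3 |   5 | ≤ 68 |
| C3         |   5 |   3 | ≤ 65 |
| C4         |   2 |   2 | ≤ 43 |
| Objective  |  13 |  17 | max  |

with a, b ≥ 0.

Evaluate the objective at each vertex of the feasible region:
  z(0, 0) = 0
  z(11, 0) = 143
  z(6, 10) = 248  ←
  z(0, 13.6) = 231.2
The maximum is at a = 6, b = 10.

a = 6, b = 10, z = 248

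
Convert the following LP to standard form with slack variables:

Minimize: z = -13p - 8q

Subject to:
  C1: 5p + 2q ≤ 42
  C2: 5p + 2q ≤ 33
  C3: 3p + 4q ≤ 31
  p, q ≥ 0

min z = -13p - 8q

s.t.
  5p + 2q + s1 = 42
  5p + 2q + s2 = 33
  3p + 4q + s3 = 31
  p, q, s1, s2, s3 ≥ 0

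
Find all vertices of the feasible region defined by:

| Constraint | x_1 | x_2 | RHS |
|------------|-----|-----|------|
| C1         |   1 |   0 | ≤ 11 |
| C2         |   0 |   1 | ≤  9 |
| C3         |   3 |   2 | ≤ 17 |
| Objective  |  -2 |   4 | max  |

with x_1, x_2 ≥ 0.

(0, 0), (5.667, 0), (0, 8.5)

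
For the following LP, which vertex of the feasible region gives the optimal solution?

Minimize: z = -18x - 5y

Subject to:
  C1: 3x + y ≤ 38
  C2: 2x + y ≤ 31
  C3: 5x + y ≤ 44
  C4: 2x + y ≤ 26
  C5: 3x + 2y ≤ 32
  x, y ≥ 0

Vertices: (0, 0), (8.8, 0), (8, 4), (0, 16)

Evaluate the objective at each vertex of the feasible region:
  z(0, 0) = 0
  z(8.8, 0) = -158.4
  z(8, 4) = -164  ←
  z(0, 16) = -80
The minimum is at x = 8, y = 4.

(8, 4)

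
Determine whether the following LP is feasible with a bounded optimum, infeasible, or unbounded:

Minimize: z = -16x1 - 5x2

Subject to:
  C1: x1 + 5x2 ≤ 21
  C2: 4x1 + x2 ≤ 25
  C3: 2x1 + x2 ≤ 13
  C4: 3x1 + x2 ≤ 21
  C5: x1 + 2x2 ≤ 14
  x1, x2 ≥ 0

Feasible with a bounded optimal solution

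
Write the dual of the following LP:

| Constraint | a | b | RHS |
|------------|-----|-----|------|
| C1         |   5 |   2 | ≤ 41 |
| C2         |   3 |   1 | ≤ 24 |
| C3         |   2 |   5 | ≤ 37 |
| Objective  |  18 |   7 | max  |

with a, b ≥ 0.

Primal max cᵀx s.t. Ax ≤ b, x ≥ 0  →  Dual min bᵀy s.t. Aᵀy ≥ c, y ≥ 0.

Minimize: z = 41y1 + 24y2 + 37y3

Subject to:
  5y1 + 3y2 + 2y3 ≥ 18
  2y1 + y2 + 5y3 ≥ 7
  y1, y2, y3 ≥ 0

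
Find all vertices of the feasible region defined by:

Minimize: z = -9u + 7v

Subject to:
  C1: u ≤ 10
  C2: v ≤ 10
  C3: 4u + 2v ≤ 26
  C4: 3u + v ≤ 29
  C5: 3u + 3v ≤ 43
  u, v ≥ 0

(0, 0), (6.5, 0), (1.5, 10), (0, 10)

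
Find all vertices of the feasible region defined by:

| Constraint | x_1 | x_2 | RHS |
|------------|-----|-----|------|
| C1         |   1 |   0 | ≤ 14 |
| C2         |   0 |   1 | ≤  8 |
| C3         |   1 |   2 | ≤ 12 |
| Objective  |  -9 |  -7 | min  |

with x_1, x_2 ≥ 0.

(0, 0), (12, 0), (0, 6)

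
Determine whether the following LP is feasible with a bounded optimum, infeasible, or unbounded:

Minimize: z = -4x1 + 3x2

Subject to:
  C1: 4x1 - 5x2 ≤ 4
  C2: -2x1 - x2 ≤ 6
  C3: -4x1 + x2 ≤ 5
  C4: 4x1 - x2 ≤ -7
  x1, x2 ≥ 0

Infeasible (no feasible solution exists)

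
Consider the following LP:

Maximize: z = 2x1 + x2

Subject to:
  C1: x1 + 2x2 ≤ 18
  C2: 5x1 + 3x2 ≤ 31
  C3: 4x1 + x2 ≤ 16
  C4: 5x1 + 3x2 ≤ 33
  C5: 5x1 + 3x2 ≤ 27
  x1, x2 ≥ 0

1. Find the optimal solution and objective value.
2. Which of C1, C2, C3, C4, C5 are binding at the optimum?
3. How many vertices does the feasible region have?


1. x1 = 3, x2 = 4, z = 10
2. C3, C5
3. 4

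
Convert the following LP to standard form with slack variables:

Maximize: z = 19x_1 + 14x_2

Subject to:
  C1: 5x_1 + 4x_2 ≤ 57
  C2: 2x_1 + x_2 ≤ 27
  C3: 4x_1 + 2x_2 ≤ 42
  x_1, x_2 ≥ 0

max z = 19x_1 + 14x_2

s.t.
  5x_1 + 4x_2 + s1 = 57
  2x_1 + x_2 + s2 = 27
  4x_1 + 2x_2 + s3 = 42
  x_1, x_2, s1, s2, s3 ≥ 0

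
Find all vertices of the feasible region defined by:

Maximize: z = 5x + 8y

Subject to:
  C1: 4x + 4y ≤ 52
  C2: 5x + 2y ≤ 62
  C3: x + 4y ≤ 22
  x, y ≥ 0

(0, 0), (12.4, 0), (12, 1), (10, 3), (0, 5.5)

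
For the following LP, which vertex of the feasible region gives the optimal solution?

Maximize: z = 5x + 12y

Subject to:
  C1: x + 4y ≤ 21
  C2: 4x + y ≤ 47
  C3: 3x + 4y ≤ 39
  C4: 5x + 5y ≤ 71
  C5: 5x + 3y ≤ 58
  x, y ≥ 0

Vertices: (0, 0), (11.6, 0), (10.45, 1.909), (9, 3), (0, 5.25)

Evaluate the objective at each vertex of the feasible region:
  z(0, 0) = 0
  z(11.6, 0) = 58
  z(10.45, 1.909) = 75.18
  z(9, 3) = 81  ←
  z(0, 5.25) = 63
The maximum is at x = 9, y = 3.

(9, 3)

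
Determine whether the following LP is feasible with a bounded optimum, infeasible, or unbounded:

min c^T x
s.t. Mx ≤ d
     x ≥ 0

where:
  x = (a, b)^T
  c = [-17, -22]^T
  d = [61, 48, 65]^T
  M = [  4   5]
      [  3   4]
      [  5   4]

Feasible with a bounded optimal solution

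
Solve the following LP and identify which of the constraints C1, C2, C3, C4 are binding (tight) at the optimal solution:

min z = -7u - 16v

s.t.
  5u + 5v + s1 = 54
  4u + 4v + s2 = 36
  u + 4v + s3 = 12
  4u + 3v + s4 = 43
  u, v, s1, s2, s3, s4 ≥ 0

At u = 8, v = 1, compute slack b - a·x for each constraint:
  C1: 54 − 45 = 9  (slack)
  C2: 36 − 36 = 0  (binding)
  C3: 12 − 12 = 0  (binding)
  C4: 43 − 35 = 8  (slack)

Optimal: u = 8, v = 1
Binding: C2, C3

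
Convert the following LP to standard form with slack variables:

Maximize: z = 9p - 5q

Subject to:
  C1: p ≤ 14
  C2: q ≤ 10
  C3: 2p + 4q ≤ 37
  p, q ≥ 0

max z = 9p - 5q

s.t.
  p + s1 = 14
  q + s2 = 10
  2p + 4q + s3 = 37
  p, q, s1, s2, s3 ≥ 0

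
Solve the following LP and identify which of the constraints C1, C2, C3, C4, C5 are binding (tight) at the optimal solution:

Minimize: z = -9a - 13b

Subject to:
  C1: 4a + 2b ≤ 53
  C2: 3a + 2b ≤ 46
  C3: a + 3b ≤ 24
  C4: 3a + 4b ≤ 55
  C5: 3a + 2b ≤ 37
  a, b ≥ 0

At a = 9, b = 5, compute slack b - a·x for each constraint:
  C1: 53 − 46 = 7  (slack)
  C2: 46 − 37 = 9  (slack)
  C3: 24 − 24 = 0  (binding)
  C4: 55 − 47 = 8  (slack)
  C5: 37 − 37 = 0  (binding)

Optimal: a = 9, b = 5
Binding: C3, C5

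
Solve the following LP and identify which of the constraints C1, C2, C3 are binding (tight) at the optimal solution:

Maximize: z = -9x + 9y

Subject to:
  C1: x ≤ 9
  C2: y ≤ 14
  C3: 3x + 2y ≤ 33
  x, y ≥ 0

At x = 0, y = 14, compute slack b - a·x for each constraint:
  C1: 9 − 0 = 9  (slack)
  C2: 14 − 14 = 0  (binding)
  C3: 33 − 28 = 5  (slack)

Optimal: x = 0, y = 14
Binding: C2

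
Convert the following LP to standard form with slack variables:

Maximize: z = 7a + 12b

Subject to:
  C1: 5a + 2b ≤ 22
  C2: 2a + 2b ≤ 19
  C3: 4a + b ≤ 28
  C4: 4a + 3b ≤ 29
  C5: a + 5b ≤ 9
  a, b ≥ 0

max z = 7a + 12b

s.t.
  5a + 2b + s1 = 22
  2a + 2b + s2 = 19
  4a + b + s3 = 28
  4a + 3b + s4 = 29
  a + 5b + s5 = 9
  a, b, s1, s2, s3, s4, s5 ≥ 0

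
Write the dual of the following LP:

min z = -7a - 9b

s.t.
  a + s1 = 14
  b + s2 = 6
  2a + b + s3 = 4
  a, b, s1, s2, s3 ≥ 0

Primal min cᵀx s.t. Ax ≤ b, x ≥ 0  →  Dual max −bᵀy s.t. Aᵀy ≥ −c, y ≥ 0.

Maximize: z = -14y1 - 6y2 - 4y3

Subject to:
  y1 + 2y3 ≥ 7
  y2 + y3 ≥ 9
  y1, y2, y3 ≥ 0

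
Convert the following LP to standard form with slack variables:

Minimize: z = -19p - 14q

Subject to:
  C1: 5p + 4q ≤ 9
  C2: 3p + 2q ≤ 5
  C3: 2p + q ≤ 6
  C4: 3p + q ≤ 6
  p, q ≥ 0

min z = -19p - 14q

s.t.
  5p + 4q + s1 = 9
  3p + 2q + s2 = 5
  2p + q + s3 = 6
  3p + q + s4 = 6
  p, q, s1, s2, s3, s4 ≥ 0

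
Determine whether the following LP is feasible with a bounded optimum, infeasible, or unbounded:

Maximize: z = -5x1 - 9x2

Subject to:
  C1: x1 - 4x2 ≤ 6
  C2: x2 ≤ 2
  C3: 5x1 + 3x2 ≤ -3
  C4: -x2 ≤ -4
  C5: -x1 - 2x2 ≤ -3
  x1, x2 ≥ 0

Infeasible (no feasible solution exists)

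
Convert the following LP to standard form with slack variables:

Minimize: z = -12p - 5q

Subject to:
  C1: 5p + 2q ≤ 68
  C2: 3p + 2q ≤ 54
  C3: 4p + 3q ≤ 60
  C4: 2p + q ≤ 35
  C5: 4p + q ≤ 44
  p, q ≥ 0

min z = -12p - 5q

s.t.
  5p + 2q + s1 = 68
  3p + 2q + s2 = 54
  4p + 3q + s3 = 60
  2p + q + s4 = 35
  4p + q + s5 = 44
  p, q, s1, s2, s3, s4, s5 ≥ 0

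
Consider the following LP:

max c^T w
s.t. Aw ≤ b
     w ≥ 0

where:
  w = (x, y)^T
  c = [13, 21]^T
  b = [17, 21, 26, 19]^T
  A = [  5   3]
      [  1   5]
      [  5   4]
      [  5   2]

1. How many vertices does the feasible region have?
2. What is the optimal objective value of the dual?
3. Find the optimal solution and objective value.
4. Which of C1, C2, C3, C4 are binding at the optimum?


1. 4
2. 97
3. x = 1, y = 4, z = 97
4. C1, C2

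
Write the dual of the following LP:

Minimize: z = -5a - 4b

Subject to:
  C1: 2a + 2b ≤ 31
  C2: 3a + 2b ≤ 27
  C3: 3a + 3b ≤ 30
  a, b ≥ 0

Primal min cᵀx s.t. Ax ≤ b, x ≥ 0  →  Dual max −bᵀy s.t. Aᵀy ≥ −c, y ≥ 0.

Maximize: z = -31y1 - 27y2 - 30y3

Subject to:
  2y1 + 3y2 + 3y3 ≥ 5
  2y1 + 2y2 + 3y3 ≥ 4
  y1, y2, y3 ≥ 0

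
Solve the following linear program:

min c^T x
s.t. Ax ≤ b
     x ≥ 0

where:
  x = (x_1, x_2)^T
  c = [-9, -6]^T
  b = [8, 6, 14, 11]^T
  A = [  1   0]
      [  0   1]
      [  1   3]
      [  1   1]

Evaluate the objective at each vertex of the feasible region:
  z(0, 0) = 0
  z(8, 0) = -72
  z(8, 2) = -84  ←
  z(0, 4.667) = -28
The minimum is at x_1 = 8, x_2 = 2.

x_1 = 8, x_2 = 2, z = -84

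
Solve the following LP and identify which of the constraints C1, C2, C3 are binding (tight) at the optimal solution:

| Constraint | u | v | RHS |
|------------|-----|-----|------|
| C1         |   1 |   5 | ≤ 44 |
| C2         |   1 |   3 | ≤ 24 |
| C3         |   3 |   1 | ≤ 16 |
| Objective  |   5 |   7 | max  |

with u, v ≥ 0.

At u = 3, v = 7, compute slack b - a·x for each constraint:
  C1: 44 − 38 = 6  (slack)
  C2: 24 − 24 = 0  (binding)
  C3: 16 − 16 = 0  (binding)

Optimal: u = 3, v = 7
Binding: C2, C3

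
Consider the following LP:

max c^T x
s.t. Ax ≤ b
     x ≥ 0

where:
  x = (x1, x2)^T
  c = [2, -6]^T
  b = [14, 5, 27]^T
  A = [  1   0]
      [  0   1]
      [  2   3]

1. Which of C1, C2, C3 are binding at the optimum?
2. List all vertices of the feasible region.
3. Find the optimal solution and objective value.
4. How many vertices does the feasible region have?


1. C3
2. (0, 0), (13.5, 0), (6, 5), (0, 5)
3. x1 = 13.5, x2 = 0, z = 27
4. 4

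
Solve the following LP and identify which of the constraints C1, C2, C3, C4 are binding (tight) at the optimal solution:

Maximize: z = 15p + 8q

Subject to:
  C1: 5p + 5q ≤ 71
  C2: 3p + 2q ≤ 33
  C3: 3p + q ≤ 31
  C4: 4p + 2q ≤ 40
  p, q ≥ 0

At p = 7, q = 6, compute slack b - a·x for each constraint:
  C1: 71 − 65 = 6  (slack)
  C2: 33 − 33 = 0  (binding)
  C3: 31 − 27 = 4  (slack)
  C4: 40 − 40 = 0  (binding)

Optimal: p = 7, q = 6
Binding: C2, C4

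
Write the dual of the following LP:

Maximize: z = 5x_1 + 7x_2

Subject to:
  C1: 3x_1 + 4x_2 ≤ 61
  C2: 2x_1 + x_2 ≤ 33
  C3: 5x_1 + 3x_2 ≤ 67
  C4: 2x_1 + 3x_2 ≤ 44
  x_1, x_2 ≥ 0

Primal max cᵀx s.t. Ax ≤ b, x ≥ 0  →  Dual min bᵀy s.t. Aᵀy ≥ c, y ≥ 0.

Minimize: z = 61y1 + 33y2 + 67y3 + 44y4

Subject to:
  3y1 + 2y2 + 5y3 + 2y4 ≥ 5
  4y1 + y2 + 3y3 + 3y4 ≥ 7
  y1, y2, y3, y4 ≥ 0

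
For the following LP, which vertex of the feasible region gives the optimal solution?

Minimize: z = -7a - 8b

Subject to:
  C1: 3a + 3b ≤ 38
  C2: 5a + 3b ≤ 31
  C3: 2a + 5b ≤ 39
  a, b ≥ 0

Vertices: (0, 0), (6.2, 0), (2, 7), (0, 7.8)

Evaluate the objective at each vertex of the feasible region:
  z(0, 0) = 0
  z(6.2, 0) = -43.4
  z(2, 7) = -70  ←
  z(0, 7.8) = -62.4
The minimum is at a = 2, b = 7.

(2, 7)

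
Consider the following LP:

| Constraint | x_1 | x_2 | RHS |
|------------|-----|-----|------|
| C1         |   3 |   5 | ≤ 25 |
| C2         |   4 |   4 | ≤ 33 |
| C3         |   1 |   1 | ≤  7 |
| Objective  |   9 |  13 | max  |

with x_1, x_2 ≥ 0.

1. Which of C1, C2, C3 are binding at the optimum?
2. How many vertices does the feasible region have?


1. C1, C3
2. 4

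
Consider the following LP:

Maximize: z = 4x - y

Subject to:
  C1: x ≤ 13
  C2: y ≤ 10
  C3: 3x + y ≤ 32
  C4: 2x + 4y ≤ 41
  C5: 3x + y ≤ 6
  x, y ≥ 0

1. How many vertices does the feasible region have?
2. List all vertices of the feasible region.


1. 3
2. (0, 0), (2, 0), (0, 6)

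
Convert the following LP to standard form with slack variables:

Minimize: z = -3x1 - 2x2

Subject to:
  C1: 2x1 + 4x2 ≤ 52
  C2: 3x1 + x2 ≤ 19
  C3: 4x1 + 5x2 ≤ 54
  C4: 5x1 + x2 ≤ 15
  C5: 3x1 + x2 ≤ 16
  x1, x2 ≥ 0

min z = -3x1 - 2x2

s.t.
  2x1 + 4x2 + s1 = 52
  3x1 + x2 + s2 = 19
  4x1 + 5x2 + s3 = 54
  5x1 + x2 + s4 = 15
  3x1 + x2 + s5 = 16
  x1, x2, s1, s2, s3, s4, s5 ≥ 0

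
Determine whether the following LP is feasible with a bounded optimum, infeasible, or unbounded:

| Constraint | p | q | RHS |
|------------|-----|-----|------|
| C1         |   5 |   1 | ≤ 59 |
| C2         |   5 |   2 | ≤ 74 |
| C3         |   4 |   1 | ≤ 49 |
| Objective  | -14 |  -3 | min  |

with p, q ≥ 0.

Feasible with a bounded optimal solution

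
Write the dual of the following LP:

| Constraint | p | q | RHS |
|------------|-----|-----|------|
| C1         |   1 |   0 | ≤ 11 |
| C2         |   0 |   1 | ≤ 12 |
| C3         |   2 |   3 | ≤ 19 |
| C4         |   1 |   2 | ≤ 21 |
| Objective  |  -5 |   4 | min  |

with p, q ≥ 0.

Primal min cᵀx s.t. Ax ≤ b, x ≥ 0  →  Dual max −bᵀy s.t. Aᵀy ≥ −c, y ≥ 0.

Maximize: z = -11y1 - 12y2 - 19y3 - 21y4

Subject to:
  y1 + 2y3 + y4 ≥ 5
  y2 + 3y3 + 2y4 ≥ -4
  y1, y2, y3, y4 ≥ 0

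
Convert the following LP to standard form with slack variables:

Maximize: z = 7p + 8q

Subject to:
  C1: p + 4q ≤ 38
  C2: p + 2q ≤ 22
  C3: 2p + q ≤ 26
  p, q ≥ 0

max z = 7p + 8q

s.t.
  p + 4q + s1 = 38
  p + 2q + s2 = 22
  2p + q + s3 = 26
  p, q, s1, s2, s3 ≥ 0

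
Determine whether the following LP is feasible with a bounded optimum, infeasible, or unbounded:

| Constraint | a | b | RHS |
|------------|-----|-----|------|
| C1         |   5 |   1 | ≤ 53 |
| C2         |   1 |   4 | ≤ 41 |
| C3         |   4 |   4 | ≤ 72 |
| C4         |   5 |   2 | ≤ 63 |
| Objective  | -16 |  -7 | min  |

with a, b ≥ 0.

Feasible with a bounded optimal solution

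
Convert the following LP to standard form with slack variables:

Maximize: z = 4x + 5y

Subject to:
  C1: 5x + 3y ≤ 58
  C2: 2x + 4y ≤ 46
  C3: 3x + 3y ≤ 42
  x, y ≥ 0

max z = 4x + 5y

s.t.
  5x + 3y + s1 = 58
  2x + 4y + s2 = 46
  3x + 3y + s3 = 42
  x, y, s1, s2, s3 ≥ 0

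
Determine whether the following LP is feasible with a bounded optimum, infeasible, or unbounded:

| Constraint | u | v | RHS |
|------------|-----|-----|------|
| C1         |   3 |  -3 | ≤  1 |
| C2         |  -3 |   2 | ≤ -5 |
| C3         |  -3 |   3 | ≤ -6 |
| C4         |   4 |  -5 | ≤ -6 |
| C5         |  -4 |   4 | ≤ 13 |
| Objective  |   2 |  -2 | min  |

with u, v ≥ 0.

Infeasible (no feasible solution exists)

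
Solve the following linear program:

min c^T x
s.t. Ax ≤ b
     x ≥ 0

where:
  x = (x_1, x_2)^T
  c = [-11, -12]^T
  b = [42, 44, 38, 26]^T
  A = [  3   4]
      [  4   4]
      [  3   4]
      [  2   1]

Evaluate the objective at each vertex of the feasible region:
  z(0, 0) = 0
  z(11, 0) = -121
  z(6, 5) = -126  ←
  z(0, 9.5) = -114
The minimum is at x_1 = 6, x_2 = 5.

x_1 = 6, x_2 = 5, z = -126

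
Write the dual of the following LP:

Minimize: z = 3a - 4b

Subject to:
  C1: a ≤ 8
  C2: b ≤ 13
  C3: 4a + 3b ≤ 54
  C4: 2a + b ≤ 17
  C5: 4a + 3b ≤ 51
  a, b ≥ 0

Primal min cᵀx s.t. Ax ≤ b, x ≥ 0  →  Dual max −bᵀy s.t. Aᵀy ≥ −c, y ≥ 0.

Maximize: z = -8y1 - 13y2 - 54y3 - 17y4 - 51y5

Subject to:
  y1 + 4y3 + 2y4 + 4y5 ≥ -3
  y2 + 3y3 + y4 + 3y5 ≥ 4
  y1, y2, y3, y4, y5 ≥ 0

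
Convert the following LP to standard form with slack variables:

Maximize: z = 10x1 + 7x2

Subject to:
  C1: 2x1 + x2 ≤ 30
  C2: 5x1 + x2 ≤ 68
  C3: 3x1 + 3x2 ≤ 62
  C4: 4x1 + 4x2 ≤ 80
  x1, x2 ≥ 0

max z = 10x1 + 7x2

s.t.
  2x1 + x2 + s1 = 30
  5x1 + x2 + s2 = 68
  3x1 + 3x2 + s3 = 62
  4x1 + 4x2 + s4 = 80
  x1, x2, s1, s2, s3, s4 ≥ 0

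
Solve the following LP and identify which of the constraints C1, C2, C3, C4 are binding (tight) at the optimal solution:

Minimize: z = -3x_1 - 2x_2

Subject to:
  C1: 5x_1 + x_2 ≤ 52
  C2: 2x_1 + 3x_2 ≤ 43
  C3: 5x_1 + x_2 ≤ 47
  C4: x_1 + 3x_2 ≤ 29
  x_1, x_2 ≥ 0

At x_1 = 8, x_2 = 7, compute slack b - a·x for each constraint:
  C1: 52 − 47 = 5  (slack)
  C2: 43 − 37 = 6  (slack)
  C3: 47 − 47 = 0  (binding)
  C4: 29 − 29 = 0  (binding)

Optimal: x_1 = 8, x_2 = 7
Binding: C3, C4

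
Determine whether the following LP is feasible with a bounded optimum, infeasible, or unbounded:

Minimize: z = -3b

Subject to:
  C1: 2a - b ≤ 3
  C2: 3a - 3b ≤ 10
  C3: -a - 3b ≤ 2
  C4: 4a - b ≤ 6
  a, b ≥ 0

Unbounded (objective can decrease without bound)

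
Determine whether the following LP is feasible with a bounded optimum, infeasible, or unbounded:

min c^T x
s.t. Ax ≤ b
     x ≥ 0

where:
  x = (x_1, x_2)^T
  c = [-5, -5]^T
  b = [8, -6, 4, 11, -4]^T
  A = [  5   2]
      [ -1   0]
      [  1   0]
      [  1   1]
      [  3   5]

Infeasible (no feasible solution exists)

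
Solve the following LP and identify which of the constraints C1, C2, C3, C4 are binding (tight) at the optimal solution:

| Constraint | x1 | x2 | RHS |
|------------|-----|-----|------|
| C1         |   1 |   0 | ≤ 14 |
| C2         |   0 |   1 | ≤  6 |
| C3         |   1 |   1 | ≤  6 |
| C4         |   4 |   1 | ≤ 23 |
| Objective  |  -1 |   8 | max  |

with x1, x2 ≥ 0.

At x1 = 0, x2 = 6, compute slack b - a·x for each constraint:
  C1: 14 − 0 = 14  (slack)
  C2: 6 − 6 = 0  (binding)
  C3: 6 − 6 = 0  (binding)
  C4: 23 − 6 = 17  (slack)

Optimal: x1 = 0, x2 = 6
Binding: C2, C3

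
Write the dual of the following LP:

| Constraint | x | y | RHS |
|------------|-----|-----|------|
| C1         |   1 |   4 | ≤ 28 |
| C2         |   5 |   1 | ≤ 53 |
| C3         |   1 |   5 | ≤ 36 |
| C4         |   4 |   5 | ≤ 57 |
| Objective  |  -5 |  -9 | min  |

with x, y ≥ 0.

Primal min cᵀx s.t. Ax ≤ b, x ≥ 0  →  Dual max −bᵀy s.t. Aᵀy ≥ −c, y ≥ 0.

Maximize: z = -28y1 - 53y2 - 36y3 - 57y4

Subject to:
  y1 + 5y2 + y3 + 4y4 ≥ 5
  4y1 + y2 + 5y3 + 5y4 ≥ 9
  y1, y2, y3, y4 ≥ 0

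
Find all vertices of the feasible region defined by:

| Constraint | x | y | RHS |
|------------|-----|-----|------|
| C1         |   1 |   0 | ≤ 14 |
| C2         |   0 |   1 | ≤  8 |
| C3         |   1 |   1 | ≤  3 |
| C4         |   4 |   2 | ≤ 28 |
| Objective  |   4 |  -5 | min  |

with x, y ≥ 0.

(0, 0), (3, 0), (0, 3)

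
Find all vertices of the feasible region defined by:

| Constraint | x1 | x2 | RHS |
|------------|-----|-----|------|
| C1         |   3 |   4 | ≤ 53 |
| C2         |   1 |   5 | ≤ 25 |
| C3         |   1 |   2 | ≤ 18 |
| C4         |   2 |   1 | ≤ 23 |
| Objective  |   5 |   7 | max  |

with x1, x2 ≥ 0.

(0, 0), (11.5, 0), (10, 3), (0, 5)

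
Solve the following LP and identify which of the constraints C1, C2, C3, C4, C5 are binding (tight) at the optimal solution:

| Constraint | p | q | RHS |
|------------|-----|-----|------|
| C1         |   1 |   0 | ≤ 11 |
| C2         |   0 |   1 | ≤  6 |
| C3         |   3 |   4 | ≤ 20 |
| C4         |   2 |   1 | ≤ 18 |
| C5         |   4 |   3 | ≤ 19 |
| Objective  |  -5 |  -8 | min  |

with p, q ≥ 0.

At p = 0, q = 5, compute slack b - a·x for each constraint:
  C1: 11 − 0 = 11  (slack)
  C2: 6 − 5 = 1  (slack)
  C3: 20 − 20 = 0  (binding)
  C4: 18 − 5 = 13  (slack)
  C5: 19 − 15 = 4  (slack)

Optimal: p = 0, q = 5
Binding: C3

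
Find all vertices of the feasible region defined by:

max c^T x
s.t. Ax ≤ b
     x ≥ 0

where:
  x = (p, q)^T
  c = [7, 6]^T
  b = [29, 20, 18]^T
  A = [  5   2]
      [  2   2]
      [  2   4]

(0, 0), (5.8, 0), (5, 2), (0, 4.5)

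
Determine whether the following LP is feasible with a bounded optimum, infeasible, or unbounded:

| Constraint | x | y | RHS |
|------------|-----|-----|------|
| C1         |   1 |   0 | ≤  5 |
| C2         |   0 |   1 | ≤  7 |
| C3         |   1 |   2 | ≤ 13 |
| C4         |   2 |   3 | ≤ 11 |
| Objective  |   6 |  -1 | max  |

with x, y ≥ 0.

Feasible with a bounded optimal solution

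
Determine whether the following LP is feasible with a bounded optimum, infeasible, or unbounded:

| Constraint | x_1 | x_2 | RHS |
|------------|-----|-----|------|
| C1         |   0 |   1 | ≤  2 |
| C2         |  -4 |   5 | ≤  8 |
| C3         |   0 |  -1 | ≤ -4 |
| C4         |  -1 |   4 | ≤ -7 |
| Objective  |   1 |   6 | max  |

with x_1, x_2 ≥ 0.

Infeasible (no feasible solution exists)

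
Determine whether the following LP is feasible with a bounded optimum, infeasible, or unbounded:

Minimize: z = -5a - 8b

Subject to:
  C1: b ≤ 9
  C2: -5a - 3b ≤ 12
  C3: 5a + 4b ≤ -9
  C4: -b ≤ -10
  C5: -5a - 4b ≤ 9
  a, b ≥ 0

Infeasible (no feasible solution exists)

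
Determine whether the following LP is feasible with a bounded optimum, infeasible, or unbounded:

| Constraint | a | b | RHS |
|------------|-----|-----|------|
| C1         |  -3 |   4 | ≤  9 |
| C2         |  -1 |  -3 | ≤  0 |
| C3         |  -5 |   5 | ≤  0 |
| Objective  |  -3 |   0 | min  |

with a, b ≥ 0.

Unbounded (objective can decrease without bound)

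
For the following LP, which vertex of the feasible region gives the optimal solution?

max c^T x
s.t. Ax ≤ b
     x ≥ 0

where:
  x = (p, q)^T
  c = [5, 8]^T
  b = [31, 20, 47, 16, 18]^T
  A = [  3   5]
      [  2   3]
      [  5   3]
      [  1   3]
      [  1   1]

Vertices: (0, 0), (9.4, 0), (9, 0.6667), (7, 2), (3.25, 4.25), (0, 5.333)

Evaluate the objective at each vertex of the feasible region:
  z(0, 0) = 0
  z(9.4, 0) = 47
  z(9, 0.6667) = 50.33
  z(7, 2) = 51  ←
  z(3.25, 4.25) = 50.25
  z(0, 5.333) = 42.67
The maximum is at p = 7, q = 2.

(7, 2)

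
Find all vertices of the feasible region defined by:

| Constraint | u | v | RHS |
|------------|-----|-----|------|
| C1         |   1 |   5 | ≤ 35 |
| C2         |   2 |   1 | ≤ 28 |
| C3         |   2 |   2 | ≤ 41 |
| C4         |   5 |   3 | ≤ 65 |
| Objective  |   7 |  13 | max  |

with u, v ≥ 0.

(0, 0), (13, 0), (10, 5), (0, 7)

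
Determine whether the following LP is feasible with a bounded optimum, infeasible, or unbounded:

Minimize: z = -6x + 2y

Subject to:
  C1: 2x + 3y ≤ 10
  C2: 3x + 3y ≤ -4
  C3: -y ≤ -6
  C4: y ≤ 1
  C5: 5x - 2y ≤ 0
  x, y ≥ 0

Infeasible (no feasible solution exists)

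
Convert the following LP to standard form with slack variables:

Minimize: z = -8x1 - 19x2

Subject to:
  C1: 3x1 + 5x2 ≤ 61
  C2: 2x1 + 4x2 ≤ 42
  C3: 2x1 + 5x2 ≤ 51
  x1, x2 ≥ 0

min z = -8x1 - 19x2

s.t.
  3x1 + 5x2 + s1 = 61
  2x1 + 4x2 + s2 = 42
  2x1 + 5x2 + s3 = 51
  x1, x2, s1, s2, s3 ≥ 0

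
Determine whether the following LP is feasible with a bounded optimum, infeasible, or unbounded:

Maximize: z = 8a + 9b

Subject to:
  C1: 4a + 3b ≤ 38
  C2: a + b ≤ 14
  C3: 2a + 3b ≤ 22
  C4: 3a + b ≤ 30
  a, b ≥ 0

Feasible with a bounded optimal solution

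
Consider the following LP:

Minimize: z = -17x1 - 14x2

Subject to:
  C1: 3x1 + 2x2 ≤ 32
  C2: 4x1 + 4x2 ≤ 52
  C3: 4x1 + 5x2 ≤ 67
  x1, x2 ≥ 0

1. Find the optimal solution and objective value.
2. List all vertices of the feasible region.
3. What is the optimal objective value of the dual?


1. x1 = 6, x2 = 7, z = -200
2. (0, 0), (10.67, 0), (6, 7), (0, 13)
3. -200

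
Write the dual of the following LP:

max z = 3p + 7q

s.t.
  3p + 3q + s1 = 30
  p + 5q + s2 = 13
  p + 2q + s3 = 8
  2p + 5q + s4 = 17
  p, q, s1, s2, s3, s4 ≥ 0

Primal max cᵀx s.t. Ax ≤ b, x ≥ 0  →  Dual min bᵀy s.t. Aᵀy ≥ c, y ≥ 0.

Minimize: z = 30y1 + 13y2 + 8y3 + 17y4

Subject to:
  3y1 + y2 + y3 + 2y4 ≥ 3
  3y1 + 5y2 + 2y3 + 5y4 ≥ 7
  y1, y2, y3, y4 ≥ 0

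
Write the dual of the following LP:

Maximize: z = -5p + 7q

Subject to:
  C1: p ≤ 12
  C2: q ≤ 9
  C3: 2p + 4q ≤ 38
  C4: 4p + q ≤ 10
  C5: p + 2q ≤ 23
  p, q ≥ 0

Primal max cᵀx s.t. Ax ≤ b, x ≥ 0  →  Dual min bᵀy s.t. Aᵀy ≥ c, y ≥ 0.

Minimize: z = 12y1 + 9y2 + 38y3 + 10y4 + 23y5

Subject to:
  y1 + 2y3 + 4y4 + y5 ≥ -5
  y2 + 4y3 + y4 + 2y5 ≥ 7
  y1, y2, y3, y4, y5 ≥ 0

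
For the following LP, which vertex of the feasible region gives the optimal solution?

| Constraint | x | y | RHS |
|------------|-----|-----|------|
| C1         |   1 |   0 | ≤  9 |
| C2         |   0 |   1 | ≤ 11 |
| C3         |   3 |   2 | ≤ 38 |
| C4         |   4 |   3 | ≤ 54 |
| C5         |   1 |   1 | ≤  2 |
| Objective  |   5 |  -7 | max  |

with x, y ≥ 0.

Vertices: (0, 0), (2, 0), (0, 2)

Evaluate the objective at each vertex of the feasible region:
  z(0, 0) = 0
  z(2, 0) = 10  ←
  z(0, 2) = -14
The maximum is at x = 2, y = 0.

(2, 0)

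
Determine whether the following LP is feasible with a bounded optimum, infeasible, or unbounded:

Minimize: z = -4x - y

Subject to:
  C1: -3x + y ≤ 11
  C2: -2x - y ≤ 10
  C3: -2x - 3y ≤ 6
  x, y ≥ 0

Unbounded (objective can decrease without bound)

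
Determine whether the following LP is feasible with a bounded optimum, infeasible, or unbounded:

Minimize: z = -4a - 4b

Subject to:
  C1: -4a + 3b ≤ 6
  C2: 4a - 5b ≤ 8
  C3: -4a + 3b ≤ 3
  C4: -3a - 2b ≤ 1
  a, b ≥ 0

Unbounded (objective can decrease without bound)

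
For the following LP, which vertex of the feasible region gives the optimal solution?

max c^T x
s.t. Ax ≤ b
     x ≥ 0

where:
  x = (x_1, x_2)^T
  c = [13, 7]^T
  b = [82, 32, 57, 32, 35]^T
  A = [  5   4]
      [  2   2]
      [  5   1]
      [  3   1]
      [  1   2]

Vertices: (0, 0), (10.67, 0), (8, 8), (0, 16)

Evaluate the objective at each vertex of the feasible region:
  z(0, 0) = 0
  z(10.67, 0) = 138.7
  z(8, 8) = 160  ←
  z(0, 16) = 112
The maximum is at x_1 = 8, x_2 = 8.

(8, 8)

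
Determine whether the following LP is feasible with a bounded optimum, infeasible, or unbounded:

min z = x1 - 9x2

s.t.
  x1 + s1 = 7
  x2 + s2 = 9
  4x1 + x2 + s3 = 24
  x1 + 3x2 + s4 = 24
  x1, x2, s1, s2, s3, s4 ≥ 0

Feasible with a bounded optimal solution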